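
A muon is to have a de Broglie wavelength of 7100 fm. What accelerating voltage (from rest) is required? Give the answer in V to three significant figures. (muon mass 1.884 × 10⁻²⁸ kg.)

p = h/λ = 6.626 × 10⁻³⁴ / 7.100 × 10⁻¹² = 9.332 × 10⁻²³ kg·m/s.
KE = p²/(2m) = 2.311 × 10⁻¹⁷ J.
V = KE/e = 2.311 × 10⁻¹⁷ / (1.602 × 10⁻¹⁹) = 144 V.

V = 144 V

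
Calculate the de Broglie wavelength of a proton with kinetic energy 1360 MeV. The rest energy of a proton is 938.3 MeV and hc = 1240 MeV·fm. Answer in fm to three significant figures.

Total energy E = KE + m₀c² = 1360 + 938.3 = 2298.3 MeV.
(pc)² = E² − (m₀c²)² = (2298.3)² − (938.3)² = 4.402 × 10⁶ MeV², so pc = 2098 MeV.
λ = hc/(pc) = 1240 MeV·fm / 2098 MeV = 0.591 fm.

λ = 0.591 fm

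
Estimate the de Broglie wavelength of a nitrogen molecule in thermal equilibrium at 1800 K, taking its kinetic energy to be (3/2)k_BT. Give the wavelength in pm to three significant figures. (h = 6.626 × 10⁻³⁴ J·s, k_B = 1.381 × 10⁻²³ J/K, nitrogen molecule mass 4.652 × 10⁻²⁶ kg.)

KE = (3/2)k_BT = 1.5 × 1.381 × 10⁻²³ × 1800 = 3.729 × 10⁻²⁰ J.
p = √(2mKE) = √(2 × 4.652 × 10⁻²⁶ × 3.729 × 10⁻²⁰) = 5.890 × 10⁻²³ kg·m/s.
λ = h/p = 1.12 × 10⁻¹¹ m = 11.2 pm.

λ = 11.2 pm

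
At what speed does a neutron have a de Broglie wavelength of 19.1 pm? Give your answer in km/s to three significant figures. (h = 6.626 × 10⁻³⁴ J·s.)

v = 20.7 km/s

p = h/λ = 6.626 × 10⁻³⁴ / 1.910 × 10⁻¹¹ = 3.469 × 10⁻²³ kg·m/s.
v = p/m = 3.469 × 10⁻²³ / 1.675 × 10⁻²⁷ = 2.07 × 10⁴ m/s = 20.7 km/s.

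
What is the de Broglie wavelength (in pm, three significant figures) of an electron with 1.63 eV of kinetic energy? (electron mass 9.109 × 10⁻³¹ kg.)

λ = 961 pm

KE = 1.63 eV = 2.611 × 10⁻¹⁹ J.
p = √(2mKE) = √(2 × 9.109 × 10⁻³¹ × 2.611 × 10⁻¹⁹) = 6.897 × 10⁻²⁵ kg·m/s.
λ = h/p = 6.626 × 10⁻³⁴ / 6.897 × 10⁻²⁵ = 9.61 × 10⁻¹⁰ m = 961 pm.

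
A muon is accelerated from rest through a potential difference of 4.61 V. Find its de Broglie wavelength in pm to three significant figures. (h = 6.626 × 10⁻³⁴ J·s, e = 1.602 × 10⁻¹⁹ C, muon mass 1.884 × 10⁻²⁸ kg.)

λ = 39.7 pm

KE = eV = 1.602 × 10⁻¹⁹ × 4.610 = 7.385 × 10⁻¹⁹ J.
p = √(2mKE) = √(2 × 1.884 × 10⁻²⁸ × 7.385 × 10⁻¹⁹) = 1.668 × 10⁻²³ kg·m/s.
λ = h/p = 6.626 × 10⁻³⁴ / 1.668 × 10⁻²³ = 3.97 × 10⁻¹¹ m = 39.7 pm.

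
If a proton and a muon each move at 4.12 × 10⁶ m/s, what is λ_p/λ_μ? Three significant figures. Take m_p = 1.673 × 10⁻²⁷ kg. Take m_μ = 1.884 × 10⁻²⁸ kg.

At fixed v, p = mv so λ = h/(mv) ∝ 1/m.
λ_p/λ_μ = m_μ/m_p = 1.884 × 10⁻²⁸/1.673 × 10⁻²⁷ = 0.113.

λ_p/λ_μ = 0.113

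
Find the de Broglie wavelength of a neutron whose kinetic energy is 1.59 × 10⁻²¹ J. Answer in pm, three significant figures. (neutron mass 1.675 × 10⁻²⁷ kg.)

λ = 287 pm

p = √(2mKE) = √(2 × 1.675 × 10⁻²⁷ × 1.590 × 10⁻²¹) = 2.308 × 10⁻²⁴ kg·m/s.
λ = h/p = 6.626 × 10⁻³⁴ / 2.308 × 10⁻²⁴ = 2.87 × 10⁻¹⁰ m = 287 pm.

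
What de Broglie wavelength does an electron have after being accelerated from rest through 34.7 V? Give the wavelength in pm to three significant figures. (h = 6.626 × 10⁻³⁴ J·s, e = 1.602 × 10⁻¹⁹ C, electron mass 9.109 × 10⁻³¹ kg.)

KE = eV = 1.602 × 10⁻¹⁹ × 34.70 = 5.559 × 10⁻¹⁸ J.
p = √(2mKE) = √(2 × 9.109 × 10⁻³¹ × 5.559 × 10⁻¹⁸) = 3.182 × 10⁻²⁴ kg·m/s.
λ = h/p = 6.626 × 10⁻³⁴ / 3.182 × 10⁻²⁴ = 2.08 × 10⁻¹⁰ m = 208 pm.

λ = 208 pm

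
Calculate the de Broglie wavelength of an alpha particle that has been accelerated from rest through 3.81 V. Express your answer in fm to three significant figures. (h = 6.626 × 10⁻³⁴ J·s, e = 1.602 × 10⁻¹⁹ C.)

KE = 2eV = 2 × 1.602 × 10⁻¹⁹ × 3.810 = 1.221 × 10⁻¹⁸ J.
p = √(2mKE) = √(2 × 6.645 × 10⁻²⁷ × 1.221 × 10⁻¹⁸) = 1.274 × 10⁻²² kg·m/s.
λ = h/p = 6.626 × 10⁻³⁴ / 1.274 × 10⁻²² = 5.20 × 10⁻¹² m = 5200 fm.

λ = 5200 fm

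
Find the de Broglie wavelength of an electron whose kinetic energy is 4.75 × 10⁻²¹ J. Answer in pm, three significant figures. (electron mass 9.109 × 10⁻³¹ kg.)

λ = 7120 pm

p = √(2mKE) = √(2 × 9.109 × 10⁻³¹ × 4.750 × 10⁻²¹) = 9.302 × 10⁻²⁶ kg·m/s.
λ = h/p = 6.626 × 10⁻³⁴ / 9.302 × 10⁻²⁶ = 7.12 × 10⁻⁹ m = 7120 pm.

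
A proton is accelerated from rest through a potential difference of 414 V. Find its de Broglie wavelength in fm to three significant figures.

KE = eV = 1.602 × 10⁻¹⁹ × 414.0 = 6.632 × 10⁻¹⁷ J.
p = √(2mKE) = √(2 × 1.673 × 10⁻²⁷ × 6.632 × 10⁻¹⁷) = 4.711 × 10⁻²² kg·m/s.
λ = h/p = 6.626 × 10⁻³⁴ / 4.711 × 10⁻²² = 1.41 × 10⁻¹² m = 1410 fm.

λ = 1410 fm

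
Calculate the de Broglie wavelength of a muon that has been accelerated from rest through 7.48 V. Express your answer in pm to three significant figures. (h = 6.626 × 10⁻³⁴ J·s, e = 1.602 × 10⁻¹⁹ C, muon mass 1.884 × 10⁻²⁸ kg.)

KE = eV = 1.602 × 10⁻¹⁹ × 7.480 = 1.198 × 10⁻¹⁸ J.
p = √(2mKE) = √(2 × 1.884 × 10⁻²⁸ × 1.198 × 10⁻¹⁸) = 2.125 × 10⁻²³ kg·m/s.
λ = h/p = 6.626 × 10⁻³⁴ / 2.125 × 10⁻²³ = 3.12 × 10⁻¹¹ m = 31.2 pm.

λ = 31.2 pm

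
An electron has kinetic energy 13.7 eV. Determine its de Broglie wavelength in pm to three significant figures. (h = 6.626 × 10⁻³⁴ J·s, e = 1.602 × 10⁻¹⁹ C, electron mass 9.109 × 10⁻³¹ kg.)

KE = 13.7 eV = 2.195 × 10⁻¹⁸ J.
p = √(2mKE) = √(2 × 9.109 × 10⁻³¹ × 2.195 × 10⁻¹⁸) = 2.000 × 10⁻²⁴ kg·m/s.
λ = h/p = 6.626 × 10⁻³⁴ / 2.000 × 10⁻²⁴ = 3.31 × 10⁻¹⁰ m = 331 pm.

λ = 331 pm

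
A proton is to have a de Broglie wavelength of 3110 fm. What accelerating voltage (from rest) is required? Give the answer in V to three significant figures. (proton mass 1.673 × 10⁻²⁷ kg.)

p = h/λ = 6.626 × 10⁻³⁴ / 3.110 × 10⁻¹² = 2.131 × 10⁻²² kg·m/s.
KE = p²/(2m) = 1.357 × 10⁻¹⁷ J.
V = KE/e = 1.357 × 10⁻¹⁷ / (1.602 × 10⁻¹⁹) = 84.7 V.

V = 84.7 V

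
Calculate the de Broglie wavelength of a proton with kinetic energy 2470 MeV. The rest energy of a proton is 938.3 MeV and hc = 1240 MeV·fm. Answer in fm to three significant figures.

Total energy E = KE + m₀c² = 2470 + 938.3 = 3408.3 MeV.
(pc)² = E² − (m₀c²)² = (3408.3)² − (938.3)² = 1.074 × 10⁷ MeV², so pc = 3277 MeV.
λ = hc/(pc) = 1240 MeV·fm / 3277 MeV = 0.378 fm.

λ = 0.378 fm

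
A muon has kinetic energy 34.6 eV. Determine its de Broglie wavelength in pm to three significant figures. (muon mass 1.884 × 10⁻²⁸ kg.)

λ = 14.5 pm

KE = 34.6 eV = 5.543 × 10⁻¹⁸ J.
p = √(2mKE) = √(2 × 1.884 × 10⁻²⁸ × 5.543 × 10⁻¹⁸) = 4.570 × 10⁻²³ kg·m/s.
λ = h/p = 6.626 × 10⁻³⁴ / 4.570 × 10⁻²³ = 1.45 × 10⁻¹¹ m = 14.5 pm.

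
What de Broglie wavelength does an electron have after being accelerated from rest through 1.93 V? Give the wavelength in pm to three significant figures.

λ = 883 pm

KE = eV = 1.602 × 10⁻¹⁹ × 1.930 = 3.092 × 10⁻¹⁹ J.
p = √(2mKE) = √(2 × 9.109 × 10⁻³¹ × 3.092 × 10⁻¹⁹) = 7.505 × 10⁻²⁵ kg·m/s.
λ = h/p = 6.626 × 10⁻³⁴ / 7.505 × 10⁻²⁵ = 8.83 × 10⁻¹⁰ m = 883 pm.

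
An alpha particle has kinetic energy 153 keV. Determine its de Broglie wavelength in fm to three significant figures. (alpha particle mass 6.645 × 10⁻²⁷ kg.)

λ = 36.7 fm

KE = 153 keV = 2.451 × 10⁻¹⁴ J.
p = √(2mKE) = √(2 × 6.645 × 10⁻²⁷ × 2.451 × 10⁻¹⁴) = 1.805 × 10⁻²⁰ kg·m/s.
λ = h/p = 6.626 × 10⁻³⁴ / 1.805 × 10⁻²⁰ = 3.67 × 10⁻¹⁴ m = 36.7 fm.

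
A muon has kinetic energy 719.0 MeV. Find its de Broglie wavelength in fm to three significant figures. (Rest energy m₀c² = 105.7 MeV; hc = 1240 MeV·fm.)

λ = 1.52 fm

Total energy E = KE + m₀c² = 719.0 + 105.7 = 824.7 MeV.
(pc)² = E² − (m₀c²)² = (824.7)² − (105.7)² = 6.690 × 10⁵ MeV², so pc = 817.9 MeV.
λ = hc/(pc) = 1240 MeV·fm / 817.9 MeV = 1.52 fm.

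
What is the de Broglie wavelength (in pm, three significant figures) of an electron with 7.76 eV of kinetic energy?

KE = 7.76 eV = 1.243 × 10⁻¹⁸ J.
p = √(2mKE) = √(2 × 9.109 × 10⁻³¹ × 1.243 × 10⁻¹⁸) = 1.505 × 10⁻²⁴ kg·m/s.
λ = h/p = 6.626 × 10⁻³⁴ / 1.505 × 10⁻²⁴ = 4.40 × 10⁻¹⁰ m = 440 pm.

λ = 440 pm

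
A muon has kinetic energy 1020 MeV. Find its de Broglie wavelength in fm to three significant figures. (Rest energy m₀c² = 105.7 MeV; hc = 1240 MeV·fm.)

Total energy E = KE + m₀c² = 1020 + 105.7 = 1125.7 MeV.
(pc)² = E² − (m₀c²)² = (1125.7)² − (105.7)² = 1.256 × 10⁶ MeV², so pc = 1121 MeV.
λ = hc/(pc) = 1240 MeV·fm / 1121 MeV = 1.11 fm.

λ = 1.11 fm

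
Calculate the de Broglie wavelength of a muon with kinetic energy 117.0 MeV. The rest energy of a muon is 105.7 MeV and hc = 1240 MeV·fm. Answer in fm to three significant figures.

λ = 6.33 fm

Total energy E = KE + m₀c² = 117.0 + 105.7 = 222.7 MeV.
(pc)² = E² − (m₀c²)² = (222.7)² − (105.7)² = 3.842 × 10⁴ MeV², so pc = 196.0 MeV.
λ = hc/(pc) = 1240 MeV·fm / 196.0 MeV = 6.33 fm.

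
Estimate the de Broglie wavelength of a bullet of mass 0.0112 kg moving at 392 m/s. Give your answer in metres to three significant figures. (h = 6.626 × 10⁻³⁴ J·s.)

λ = 1.51 × 10⁻³⁴ m

p = mv = 0.0112 × 392 = 4.390 kg·m/s.
λ = h/p = 6.626 × 10⁻³⁴ / 4.390 = 1.51 × 10⁻³⁴ m.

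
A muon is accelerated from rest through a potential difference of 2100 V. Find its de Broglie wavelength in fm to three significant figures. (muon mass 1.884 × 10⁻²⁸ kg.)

λ = 1860 fm

KE = eV = 1.602 × 10⁻¹⁹ × 2100 = 3.364 × 10⁻¹⁶ J.
p = √(2mKE) = √(2 × 1.884 × 10⁻²⁸ × 3.364 × 10⁻¹⁶) = 3.560 × 10⁻²² kg·m/s.
λ = h/p = 6.626 × 10⁻³⁴ / 3.560 × 10⁻²² = 1.86 × 10⁻¹² m = 1860 fm.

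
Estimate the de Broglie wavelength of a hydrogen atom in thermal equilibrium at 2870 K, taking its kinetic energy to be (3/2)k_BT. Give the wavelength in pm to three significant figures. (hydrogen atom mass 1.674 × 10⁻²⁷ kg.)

λ = 47.0 pm

KE = (3/2)k_BT = 1.5 × 1.381 × 10⁻²³ × 2870 = 5.945 × 10⁻²⁰ J.
p = √(2mKE) = √(2 × 1.674 × 10⁻²⁷ × 5.945 × 10⁻²⁰) = 1.411 × 10⁻²³ kg·m/s.
λ = h/p = 4.70 × 10⁻¹¹ m = 47.0 pm.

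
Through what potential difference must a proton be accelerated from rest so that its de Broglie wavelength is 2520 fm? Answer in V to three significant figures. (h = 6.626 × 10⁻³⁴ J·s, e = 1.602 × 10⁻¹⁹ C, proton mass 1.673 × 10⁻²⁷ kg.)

V = 129 V

p = h/λ = 6.626 × 10⁻³⁴ / 2.520 × 10⁻¹² = 2.629 × 10⁻²² kg·m/s.
KE = p²/(2m) = 2.066 × 10⁻¹⁷ J.
V = KE/e = 2.066 × 10⁻¹⁷ / (1.602 × 10⁻¹⁹) = 129 V.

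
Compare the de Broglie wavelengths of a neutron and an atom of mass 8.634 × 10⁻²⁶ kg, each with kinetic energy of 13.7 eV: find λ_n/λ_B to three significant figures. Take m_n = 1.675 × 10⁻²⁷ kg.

λ_n/λ_B = 7.18

At fixed KE, p = √(2mKE) so λ = h/p ∝ 1/√m.
λ_n/λ_B = √(m_B/m_n) = √(8.634 × 10⁻²⁶/1.675 × 10⁻²⁷) = √(51.55) = 7.18.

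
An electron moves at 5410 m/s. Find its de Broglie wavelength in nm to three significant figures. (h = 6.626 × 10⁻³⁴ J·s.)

λ = 134 nm

p = mv = 9.109 × 10⁻³¹ × 5410 = 4.928 × 10⁻²⁷ kg·m/s.
λ = h/p = 6.626 × 10⁻³⁴ / 4.928 × 10⁻²⁷ = 1.34 × 10⁻⁷ m = 134 nm.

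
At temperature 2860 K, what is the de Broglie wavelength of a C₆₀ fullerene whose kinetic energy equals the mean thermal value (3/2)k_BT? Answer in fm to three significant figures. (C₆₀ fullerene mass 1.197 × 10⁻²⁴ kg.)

KE = (3/2)k_BT = 1.5 × 1.381 × 10⁻²³ × 2860 = 5.924 × 10⁻²⁰ J.
p = √(2mKE) = √(2 × 1.197 × 10⁻²⁴ × 5.924 × 10⁻²⁰) = 3.766 × 10⁻²² kg·m/s.
λ = h/p = 1.76 × 10⁻¹² m = 1760 fm.

λ = 1760 fm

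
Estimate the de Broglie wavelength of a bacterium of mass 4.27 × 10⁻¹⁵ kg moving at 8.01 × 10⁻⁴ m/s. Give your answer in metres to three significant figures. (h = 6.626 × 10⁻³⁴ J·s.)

p = mv = 4.27 × 10⁻¹⁵ × 8.01 × 10⁻⁴ = 3.420 × 10⁻¹⁸ kg·m/s.
λ = h/p = 6.626 × 10⁻³⁴ / 3.420 × 10⁻¹⁸ = 1.94 × 10⁻¹⁶ m.

λ = 1.94 × 10⁻¹⁶ m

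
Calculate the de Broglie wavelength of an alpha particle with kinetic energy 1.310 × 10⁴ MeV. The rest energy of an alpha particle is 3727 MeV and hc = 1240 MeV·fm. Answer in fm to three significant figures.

λ = 0.0756 fm

Total energy E = KE + m₀c² = 1.310 × 10⁴ + 3727 = 16827 MeV.
(pc)² = E² − (m₀c²)² = (16827)² − (3727)² = 2.693 × 10⁸ MeV², so pc = 1.641 × 10⁴ MeV.
λ = hc/(pc) = 1240 MeV·fm / 1.641 × 10⁴ MeV = 0.0756 fm.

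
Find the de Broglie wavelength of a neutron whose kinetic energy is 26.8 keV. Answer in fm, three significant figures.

KE = 26.8 keV = 4.293 × 10⁻¹⁵ J.
p = √(2mKE) = √(2 × 1.675 × 10⁻²⁷ × 4.293 × 10⁻¹⁵) = 3.792 × 10⁻²¹ kg·m/s.
λ = h/p = 6.626 × 10⁻³⁴ / 3.792 × 10⁻²¹ = 1.75 × 10⁻¹³ m = 175 fm.

λ = 175 fm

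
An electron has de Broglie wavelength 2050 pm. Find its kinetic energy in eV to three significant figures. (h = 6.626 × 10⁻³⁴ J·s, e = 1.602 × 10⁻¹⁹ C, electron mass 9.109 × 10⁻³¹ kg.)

p = h/λ = 6.626 × 10⁻³⁴ / 2.050 × 10⁻⁹ = 3.232 × 10⁻²⁵ kg·m/s.
KE = p²/(2m) = (3.232 × 10⁻²⁵)² / (2 × 9.109 × 10⁻³¹) = 5.734 × 10⁻²⁰ J = 0.358 eV.

KE = 0.358 eV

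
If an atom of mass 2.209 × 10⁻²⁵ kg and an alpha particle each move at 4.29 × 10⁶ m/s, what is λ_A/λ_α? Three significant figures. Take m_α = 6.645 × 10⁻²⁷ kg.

At fixed v, p = mv so λ = h/(mv) ∝ 1/m.
λ_A/λ_α = m_α/m_A = 6.645 × 10⁻²⁷/2.209 × 10⁻²⁵ = 0.0301.

λ_A/λ_α = 0.0301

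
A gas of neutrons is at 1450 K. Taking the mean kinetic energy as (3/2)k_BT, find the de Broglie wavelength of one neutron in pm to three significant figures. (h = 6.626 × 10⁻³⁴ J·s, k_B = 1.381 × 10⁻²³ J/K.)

KE = (3/2)k_BT = 1.5 × 1.381 × 10⁻²³ × 1450 = 3.004 × 10⁻²⁰ J.
p = √(2mKE) = √(2 × 1.675 × 10⁻²⁷ × 3.004 × 10⁻²⁰) = 1.003 × 10⁻²³ kg·m/s.
λ = h/p = 6.61 × 10⁻¹¹ m = 66.1 pm.

λ = 66.1 pm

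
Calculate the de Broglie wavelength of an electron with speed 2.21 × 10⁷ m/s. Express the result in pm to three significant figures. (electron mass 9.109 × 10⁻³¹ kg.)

p = mv = 9.109 × 10⁻³¹ × 2.21 × 10⁷ = 2.013 × 10⁻²³ kg·m/s.
λ = h/p = 6.626 × 10⁻³⁴ / 2.013 × 10⁻²³ = 3.29 × 10⁻¹¹ m = 32.9 pm.

λ = 32.9 pm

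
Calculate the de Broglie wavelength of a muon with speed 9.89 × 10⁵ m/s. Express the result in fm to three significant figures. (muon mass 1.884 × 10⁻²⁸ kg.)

p = mv = 1.884 × 10⁻²⁸ × 9.89 × 10⁵ = 1.863 × 10⁻²² kg·m/s.
λ = h/p = 6.626 × 10⁻³⁴ / 1.863 × 10⁻²² = 3.56 × 10⁻¹² m = 3560 fm.

λ = 3560 fm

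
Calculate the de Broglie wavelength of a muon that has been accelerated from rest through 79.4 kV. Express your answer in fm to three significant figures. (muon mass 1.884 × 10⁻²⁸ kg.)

KE = eV = 1.602 × 10⁻¹⁹ × 7.940 × 10⁴ = 1.272 × 10⁻¹⁴ J.
p = √(2mKE) = √(2 × 1.884 × 10⁻²⁸ × 1.272 × 10⁻¹⁴) = 2.189 × 10⁻²¹ kg·m/s.
λ = h/p = 6.626 × 10⁻³⁴ / 2.189 × 10⁻²¹ = 3.03 × 10⁻¹³ m = 303 fm.

λ = 303 fm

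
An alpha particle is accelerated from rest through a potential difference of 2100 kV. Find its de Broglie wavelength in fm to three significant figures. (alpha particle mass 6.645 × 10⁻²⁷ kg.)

λ = 7.01 fm

KE = 2eV = 2 × 1.602 × 10⁻¹⁹ × 2.100 × 10⁶ = 6.728 × 10⁻¹³ J.
p = √(2mKE) = √(2 × 6.645 × 10⁻²⁷ × 6.728 × 10⁻¹³) = 9.456 × 10⁻²⁰ kg·m/s.
λ = h/p = 6.626 × 10⁻³⁴ / 9.456 × 10⁻²⁰ = 7.01 × 10⁻¹⁵ m = 7.01 fm.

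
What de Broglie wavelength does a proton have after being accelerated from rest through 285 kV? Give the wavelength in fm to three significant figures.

λ = 53.6 fm

KE = eV = 1.602 × 10⁻¹⁹ × 2.850 × 10⁵ = 4.566 × 10⁻¹⁴ J.
p = √(2mKE) = √(2 × 1.673 × 10⁻²⁷ × 4.566 × 10⁻¹⁴) = 1.236 × 10⁻²⁰ kg·m/s.
λ = h/p = 6.626 × 10⁻³⁴ / 1.236 × 10⁻²⁰ = 5.36 × 10⁻¹⁴ m = 53.6 fm.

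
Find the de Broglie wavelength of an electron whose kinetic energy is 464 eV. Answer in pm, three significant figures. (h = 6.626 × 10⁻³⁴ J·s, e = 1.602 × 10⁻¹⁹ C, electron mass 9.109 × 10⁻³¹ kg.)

λ = 56.9 pm

KE = 464 eV = 7.433 × 10⁻¹⁷ J.
p = √(2mKE) = √(2 × 9.109 × 10⁻³¹ × 7.433 × 10⁻¹⁷) = 1.164 × 10⁻²³ kg·m/s.
λ = h/p = 6.626 × 10⁻³⁴ / 1.164 × 10⁻²³ = 5.69 × 10⁻¹¹ m = 56.9 pm.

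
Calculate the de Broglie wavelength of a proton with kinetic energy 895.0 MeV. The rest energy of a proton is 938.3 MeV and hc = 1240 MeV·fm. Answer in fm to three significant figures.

λ = 0.787 fm

Total energy E = KE + m₀c² = 895.0 + 938.3 = 1833.3 MeV.
(pc)² = E² − (m₀c²)² = (1833.3)² − (938.3)² = 2.481 × 10⁶ MeV², so pc = 1575 MeV.
λ = hc/(pc) = 1240 MeV·fm / 1575 MeV = 0.787 fm.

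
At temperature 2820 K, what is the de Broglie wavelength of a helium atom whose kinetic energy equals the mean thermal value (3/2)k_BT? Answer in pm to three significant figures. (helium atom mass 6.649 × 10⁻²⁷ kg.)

KE = (3/2)k_BT = 1.5 × 1.381 × 10⁻²³ × 2820 = 5.842 × 10⁻²⁰ J.
p = √(2mKE) = √(2 × 6.649 × 10⁻²⁷ × 5.842 × 10⁻²⁰) = 2.787 × 10⁻²³ kg·m/s.
λ = h/p = 2.38 × 10⁻¹¹ m = 23.8 pm.

λ = 23.8 pm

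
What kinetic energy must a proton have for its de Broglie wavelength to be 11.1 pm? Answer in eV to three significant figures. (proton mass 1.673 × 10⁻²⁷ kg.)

p = h/λ = 6.626 × 10⁻³⁴ / 1.110 × 10⁻¹¹ = 5.969 × 10⁻²³ kg·m/s.
KE = p²/(2m) = (5.969 × 10⁻²³)² / (2 × 1.673 × 10⁻²⁷) = 1.065 × 10⁻¹⁸ J = 6.65 eV.

KE = 6.65 eV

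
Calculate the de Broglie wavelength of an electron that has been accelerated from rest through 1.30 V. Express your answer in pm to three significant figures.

KE = eV = 1.602 × 10⁻¹⁹ × 1.300 = 2.083 × 10⁻¹⁹ J.
p = √(2mKE) = √(2 × 9.109 × 10⁻³¹ × 2.083 × 10⁻¹⁹) = 6.160 × 10⁻²⁵ kg·m/s.
λ = h/p = 6.626 × 10⁻³⁴ / 6.160 × 10⁻²⁵ = 1.08 × 10⁻⁹ m = 1080 pm.

λ = 1080 pm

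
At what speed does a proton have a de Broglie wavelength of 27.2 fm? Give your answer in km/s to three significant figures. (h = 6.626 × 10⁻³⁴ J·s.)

v = 1.46 × 10⁴ km/s

p = h/λ = 6.626 × 10⁻³⁴ / 2.720 × 10⁻¹⁴ = 2.436 × 10⁻²⁰ kg·m/s.
v = p/m = 2.436 × 10⁻²⁰ / 1.673 × 10⁻²⁷ = 1.46 × 10⁷ m/s = 1.46 × 10⁴ km/s.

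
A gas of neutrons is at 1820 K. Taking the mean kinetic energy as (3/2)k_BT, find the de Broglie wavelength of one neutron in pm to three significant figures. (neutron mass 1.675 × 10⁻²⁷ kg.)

KE = (3/2)k_BT = 1.5 × 1.381 × 10⁻²³ × 1820 = 3.770 × 10⁻²⁰ J.
p = √(2mKE) = √(2 × 1.675 × 10⁻²⁷ × 3.770 × 10⁻²⁰) = 1.124 × 10⁻²³ kg·m/s.
λ = h/p = 5.90 × 10⁻¹¹ m = 59.0 pm.

λ = 59.0 pm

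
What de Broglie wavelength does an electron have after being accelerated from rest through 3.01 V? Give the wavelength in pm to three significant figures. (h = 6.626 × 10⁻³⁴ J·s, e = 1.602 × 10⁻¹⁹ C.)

λ = 707 pm

KE = eV = 1.602 × 10⁻¹⁹ × 3.010 = 4.822 × 10⁻¹⁹ J.
p = √(2mKE) = √(2 × 9.109 × 10⁻³¹ × 4.822 × 10⁻¹⁹) = 9.373 × 10⁻²⁵ kg·m/s.
λ = h/p = 6.626 × 10⁻³⁴ / 9.373 × 10⁻²⁵ = 7.07 × 10⁻¹⁰ m = 707 pm.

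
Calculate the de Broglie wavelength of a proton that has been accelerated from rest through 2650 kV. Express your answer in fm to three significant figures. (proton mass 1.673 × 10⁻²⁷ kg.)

KE = eV = 1.602 × 10⁻¹⁹ × 2.650 × 10⁶ = 4.245 × 10⁻¹³ J.
p = √(2mKE) = √(2 × 1.673 × 10⁻²⁷ × 4.245 × 10⁻¹³) = 3.769 × 10⁻²⁰ kg·m/s.
λ = h/p = 6.626 × 10⁻³⁴ / 3.769 × 10⁻²⁰ = 1.76 × 10⁻¹⁴ m = 17.6 fm.

λ = 17.6 fm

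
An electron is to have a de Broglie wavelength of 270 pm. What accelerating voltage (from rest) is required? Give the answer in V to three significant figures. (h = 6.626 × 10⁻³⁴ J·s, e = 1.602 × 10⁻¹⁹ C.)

V = 20.6 V

p = h/λ = 6.626 × 10⁻³⁴ / 2.700 × 10⁻¹⁰ = 2.454 × 10⁻²⁴ kg·m/s.
KE = p²/(2m) = 3.306 × 10⁻¹⁸ J.
V = KE/e = 3.306 × 10⁻¹⁸ / (1.602 × 10⁻¹⁹) = 20.6 V.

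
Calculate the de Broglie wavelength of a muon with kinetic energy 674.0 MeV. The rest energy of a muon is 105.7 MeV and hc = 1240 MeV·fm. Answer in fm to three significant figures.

Total energy E = KE + m₀c² = 674.0 + 105.7 = 779.7 MeV.
(pc)² = E² − (m₀c²)² = (779.7)² − (105.7)² = 5.968 × 10⁵ MeV², so pc = 772.5 MeV.
λ = hc/(pc) = 1240 MeV·fm / 772.5 MeV = 1.61 fm.

λ = 1.61 fm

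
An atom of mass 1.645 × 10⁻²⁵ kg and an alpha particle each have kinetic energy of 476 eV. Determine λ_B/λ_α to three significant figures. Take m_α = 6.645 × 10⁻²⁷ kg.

λ_B/λ_α = 0.201

At fixed KE, p = √(2mKE) so λ = h/p ∝ 1/√m.
λ_B/λ_α = √(m_α/m_B) = √(6.645 × 10⁻²⁷/1.645 × 10⁻²⁵) = √(0.04040) = 0.201.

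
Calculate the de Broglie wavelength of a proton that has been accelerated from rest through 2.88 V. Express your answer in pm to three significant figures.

KE = eV = 1.602 × 10⁻¹⁹ × 2.880 = 4.614 × 10⁻¹⁹ J.
p = √(2mKE) = √(2 × 1.673 × 10⁻²⁷ × 4.614 × 10⁻¹⁹) = 3.929 × 10⁻²³ kg·m/s.
λ = h/p = 6.626 × 10⁻³⁴ / 3.929 × 10⁻²³ = 1.69 × 10⁻¹¹ m = 16.9 pm.

λ = 16.9 pm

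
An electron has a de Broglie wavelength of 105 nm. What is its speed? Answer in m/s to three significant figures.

v = 6930 m/s

p = h/λ = 6.626 × 10⁻³⁴ / 1.050 × 10⁻⁷ = 6.310 × 10⁻²⁷ kg·m/s.
v = p/m = 6.310 × 10⁻²⁷ / 9.109 × 10⁻³¹ = 6.93 × 10³ m/s = 6930 m/s.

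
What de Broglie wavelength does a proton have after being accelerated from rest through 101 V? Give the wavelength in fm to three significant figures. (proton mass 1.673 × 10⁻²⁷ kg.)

KE = eV = 1.602 × 10⁻¹⁹ × 101.0 = 1.618 × 10⁻¹⁷ J.
p = √(2mKE) = √(2 × 1.673 × 10⁻²⁷ × 1.618 × 10⁻¹⁷) = 2.327 × 10⁻²² kg·m/s.
λ = h/p = 6.626 × 10⁻³⁴ / 2.327 × 10⁻²² = 2.85 × 10⁻¹² m = 2850 fm.

λ = 2850 fm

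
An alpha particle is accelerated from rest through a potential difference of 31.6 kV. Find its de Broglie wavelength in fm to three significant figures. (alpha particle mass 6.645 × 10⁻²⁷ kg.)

λ = 57.1 fm

KE = 2eV = 2 × 1.602 × 10⁻¹⁹ × 3.160 × 10⁴ = 1.012 × 10⁻¹⁴ J.
p = √(2mKE) = √(2 × 6.645 × 10⁻²⁷ × 1.012 × 10⁻¹⁴) = 1.160 × 10⁻²⁰ kg·m/s.
λ = h/p = 6.626 × 10⁻³⁴ / 1.160 × 10⁻²⁰ = 5.71 × 10⁻¹⁴ m = 57.1 fm.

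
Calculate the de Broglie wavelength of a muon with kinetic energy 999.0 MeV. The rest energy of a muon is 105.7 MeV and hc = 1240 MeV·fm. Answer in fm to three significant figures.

λ = 1.13 fm

Total energy E = KE + m₀c² = 999.0 + 105.7 = 1104.7 MeV.
(pc)² = E² − (m₀c²)² = (1104.7)² − (105.7)² = 1.209 × 10⁶ MeV², so pc = 1100 MeV.
λ = hc/(pc) = 1240 MeV·fm / 1100 MeV = 1.13 fm.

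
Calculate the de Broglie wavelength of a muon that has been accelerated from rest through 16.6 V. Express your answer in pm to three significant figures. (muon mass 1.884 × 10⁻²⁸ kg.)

λ = 20.9 pm

KE = eV = 1.602 × 10⁻¹⁹ × 16.60 = 2.659 × 10⁻¹⁸ J.
p = √(2mKE) = √(2 × 1.884 × 10⁻²⁸ × 2.659 × 10⁻¹⁸) = 3.165 × 10⁻²³ kg·m/s.
λ = h/p = 6.626 × 10⁻³⁴ / 3.165 × 10⁻²³ = 2.09 × 10⁻¹¹ m = 20.9 pm.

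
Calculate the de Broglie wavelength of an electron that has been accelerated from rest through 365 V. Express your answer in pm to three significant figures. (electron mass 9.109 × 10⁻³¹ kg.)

λ = 64.2 pm

KE = eV = 1.602 × 10⁻¹⁹ × 365.0 = 5.847 × 10⁻¹⁷ J.
p = √(2mKE) = √(2 × 9.109 × 10⁻³¹ × 5.847 × 10⁻¹⁷) = 1.032 × 10⁻²³ kg·m/s.
λ = h/p = 6.626 × 10⁻³⁴ / 1.032 × 10⁻²³ = 6.42 × 10⁻¹¹ m = 64.2 pm.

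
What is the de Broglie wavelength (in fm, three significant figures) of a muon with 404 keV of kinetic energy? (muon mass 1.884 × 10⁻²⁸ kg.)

λ = 134 fm

KE = 404 keV = 6.472 × 10⁻¹⁴ J.
p = √(2mKE) = √(2 × 1.884 × 10⁻²⁸ × 6.472 × 10⁻¹⁴) = 4.938 × 10⁻²¹ kg·m/s.
λ = h/p = 6.626 × 10⁻³⁴ / 4.938 × 10⁻²¹ = 1.34 × 10⁻¹³ m = 134 fm.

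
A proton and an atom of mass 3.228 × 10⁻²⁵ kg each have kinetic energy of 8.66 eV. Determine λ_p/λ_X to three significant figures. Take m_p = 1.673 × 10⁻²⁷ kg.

At fixed KE, p = √(2mKE) so λ = h/p ∝ 1/√m.
λ_p/λ_X = √(m_X/m_p) = √(3.228 × 10⁻²⁵/1.673 × 10⁻²⁷) = √(192.9) = 13.9.

λ_p/λ_X = 13.9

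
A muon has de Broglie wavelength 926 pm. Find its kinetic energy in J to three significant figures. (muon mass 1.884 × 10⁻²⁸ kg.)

KE = 1.36 × 10⁻²¹ J

p = h/λ = 6.626 × 10⁻³⁴ / 9.260 × 10⁻¹⁰ = 7.156 × 10⁻²⁵ kg·m/s.
KE = p²/(2m) = (7.156 × 10⁻²⁵)² / (2 × 1.884 × 10⁻²⁸) = 1.359 × 10⁻²¹ J = 1.36 × 10⁻²¹ J.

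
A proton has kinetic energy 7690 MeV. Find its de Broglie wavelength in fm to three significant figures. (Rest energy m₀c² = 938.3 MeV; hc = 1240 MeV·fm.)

Total energy E = KE + m₀c² = 7690 + 938.3 = 8628.3 MeV.
(pc)² = E² − (m₀c²)² = (8628.3)² − (938.3)² = 7.357 × 10⁷ MeV², so pc = 8577 MeV.
λ = hc/(pc) = 1240 MeV·fm / 8577 MeV = 0.145 fm.

λ = 0.145 fm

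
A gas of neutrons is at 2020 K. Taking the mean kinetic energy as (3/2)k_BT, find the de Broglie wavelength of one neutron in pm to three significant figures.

KE = (3/2)k_BT = 1.5 × 1.381 × 10⁻²³ × 2020 = 4.184 × 10⁻²⁰ J.
p = √(2mKE) = √(2 × 1.675 × 10⁻²⁷ × 4.184 × 10⁻²⁰) = 1.184 × 10⁻²³ kg·m/s.
λ = h/p = 5.60 × 10⁻¹¹ m = 56.0 pm.

λ = 56.0 pm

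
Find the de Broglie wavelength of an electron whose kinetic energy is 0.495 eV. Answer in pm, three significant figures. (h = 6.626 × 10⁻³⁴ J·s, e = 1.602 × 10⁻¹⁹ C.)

KE = 0.495 eV = 7.930 × 10⁻²⁰ J.
p = √(2mKE) = √(2 × 9.109 × 10⁻³¹ × 7.930 × 10⁻²⁰) = 3.801 × 10⁻²⁵ kg·m/s.
λ = h/p = 6.626 × 10⁻³⁴ / 3.801 × 10⁻²⁵ = 1.74 × 10⁻⁹ m = 1740 pm.

λ = 1740 pm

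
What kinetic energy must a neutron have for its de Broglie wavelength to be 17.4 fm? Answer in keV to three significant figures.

p = h/λ = 6.626 × 10⁻³⁴ / 1.740 × 10⁻¹⁴ = 3.808 × 10⁻²⁰ kg·m/s.
KE = p²/(2m) = (3.808 × 10⁻²⁰)² / (2 × 1.675 × 10⁻²⁷) = 4.329 × 10⁻¹³ J = 2700 keV.

KE = 2700 keV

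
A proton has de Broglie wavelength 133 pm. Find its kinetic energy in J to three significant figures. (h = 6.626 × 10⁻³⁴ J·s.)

KE = 7.42 × 10⁻²¹ J

p = h/λ = 6.626 × 10⁻³⁴ / 1.330 × 10⁻¹⁰ = 4.982 × 10⁻²⁴ kg·m/s.
KE = p²/(2m) = (4.982 × 10⁻²⁴)² / (2 × 1.673 × 10⁻²⁷) = 7.418 × 10⁻²¹ J = 7.42 × 10⁻²¹ J.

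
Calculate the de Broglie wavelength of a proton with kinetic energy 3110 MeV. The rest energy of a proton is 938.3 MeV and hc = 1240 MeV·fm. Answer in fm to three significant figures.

λ = 0.315 fm

Total energy E = KE + m₀c² = 3110 + 938.3 = 4048.3 MeV.
(pc)² = E² − (m₀c²)² = (4048.3)² − (938.3)² = 1.551 × 10⁷ MeV², so pc = 3938 MeV.
λ = hc/(pc) = 1240 MeV·fm / 3938 MeV = 0.315 fm.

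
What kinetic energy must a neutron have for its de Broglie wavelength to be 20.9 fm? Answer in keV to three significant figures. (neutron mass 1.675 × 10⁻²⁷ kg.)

p = h/λ = 6.626 × 10⁻³⁴ / 2.090 × 10⁻¹⁴ = 3.170 × 10⁻²⁰ kg·m/s.
KE = p²/(2m) = (3.170 × 10⁻²⁰)² / (2 × 1.675 × 10⁻²⁷) = 3.000 × 10⁻¹³ J = 1870 keV.

KE = 1870 keV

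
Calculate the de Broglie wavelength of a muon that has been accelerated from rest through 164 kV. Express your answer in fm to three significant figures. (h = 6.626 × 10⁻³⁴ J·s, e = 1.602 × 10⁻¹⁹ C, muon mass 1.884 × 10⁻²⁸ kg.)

KE = eV = 1.602 × 10⁻¹⁹ × 1.640 × 10⁵ = 2.627 × 10⁻¹⁴ J.
p = √(2mKE) = √(2 × 1.884 × 10⁻²⁸ × 2.627 × 10⁻¹⁴) = 3.146 × 10⁻²¹ kg·m/s.
λ = h/p = 6.626 × 10⁻³⁴ / 3.146 × 10⁻²¹ = 2.11 × 10⁻¹³ m = 211 fm.

λ = 211 fm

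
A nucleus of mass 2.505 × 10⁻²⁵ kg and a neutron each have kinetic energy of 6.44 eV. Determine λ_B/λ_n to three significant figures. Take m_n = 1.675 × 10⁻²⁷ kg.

At fixed KE, p = √(2mKE) so λ = h/p ∝ 1/√m.
λ_B/λ_n = √(m_n/m_B) = √(1.675 × 10⁻²⁷/2.505 × 10⁻²⁵) = √(6.687 × 10⁻³) = 0.0818.

λ_B/λ_n = 0.0818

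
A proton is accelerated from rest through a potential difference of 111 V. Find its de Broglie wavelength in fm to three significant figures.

KE = eV = 1.602 × 10⁻¹⁹ × 111.0 = 1.778 × 10⁻¹⁷ J.
p = √(2mKE) = √(2 × 1.673 × 10⁻²⁷ × 1.778 × 10⁻¹⁷) = 2.439 × 10⁻²² kg·m/s.
λ = h/p = 6.626 × 10⁻³⁴ / 2.439 × 10⁻²² = 2.72 × 10⁻¹² m = 2720 fm.

λ = 2720 fm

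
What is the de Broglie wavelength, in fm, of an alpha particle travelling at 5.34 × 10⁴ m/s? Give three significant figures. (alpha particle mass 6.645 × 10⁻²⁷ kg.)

λ = 1870 fm

p = mv = 6.645 × 10⁻²⁷ × 5.34 × 10⁴ = 3.548 × 10⁻²² kg·m/s.
λ = h/p = 6.626 × 10⁻³⁴ / 3.548 × 10⁻²² = 1.87 × 10⁻¹² m = 1870 fm.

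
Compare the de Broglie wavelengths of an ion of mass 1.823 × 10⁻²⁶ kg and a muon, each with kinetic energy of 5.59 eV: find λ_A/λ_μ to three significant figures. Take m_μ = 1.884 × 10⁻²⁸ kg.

λ_A/λ_μ = 0.102

At fixed KE, p = √(2mKE) so λ = h/p ∝ 1/√m.
λ_A/λ_μ = √(m_μ/m_A) = √(1.884 × 10⁻²⁸/1.823 × 10⁻²⁶) = √(0.01033) = 0.102.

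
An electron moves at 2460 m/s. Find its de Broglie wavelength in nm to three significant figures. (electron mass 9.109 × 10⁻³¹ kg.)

p = mv = 9.109 × 10⁻³¹ × 2460 = 2.241 × 10⁻²⁷ kg·m/s.
λ = h/p = 6.626 × 10⁻³⁴ / 2.241 × 10⁻²⁷ = 2.96 × 10⁻⁷ m = 296 nm.

λ = 296 nm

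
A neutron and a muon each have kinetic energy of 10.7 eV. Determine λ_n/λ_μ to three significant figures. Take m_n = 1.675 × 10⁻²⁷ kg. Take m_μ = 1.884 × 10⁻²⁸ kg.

λ_n/λ_μ = 0.335

At fixed KE, p = √(2mKE) so λ = h/p ∝ 1/√m.
λ_n/λ_μ = √(m_μ/m_n) = √(1.884 × 10⁻²⁸/1.675 × 10⁻²⁷) = √(0.1125) = 0.335.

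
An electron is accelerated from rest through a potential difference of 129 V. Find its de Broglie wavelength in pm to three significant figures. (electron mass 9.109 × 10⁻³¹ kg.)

KE = eV = 1.602 × 10⁻¹⁹ × 129.0 = 2.067 × 10⁻¹⁷ J.
p = √(2mKE) = √(2 × 9.109 × 10⁻³¹ × 2.067 × 10⁻¹⁷) = 6.136 × 10⁻²⁴ kg·m/s.
λ = h/p = 6.626 × 10⁻³⁴ / 6.136 × 10⁻²⁴ = 1.08 × 10⁻¹⁰ m = 108 pm.

λ = 108 pm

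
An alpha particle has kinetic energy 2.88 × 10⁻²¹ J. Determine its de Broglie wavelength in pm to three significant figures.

p = √(2mKE) = √(2 × 6.645 × 10⁻²⁷ × 2.880 × 10⁻²¹) = 6.187 × 10⁻²⁴ kg·m/s.
λ = h/p = 6.626 × 10⁻³⁴ / 6.187 × 10⁻²⁴ = 1.07 × 10⁻¹⁰ m = 107 pm.

λ = 107 pm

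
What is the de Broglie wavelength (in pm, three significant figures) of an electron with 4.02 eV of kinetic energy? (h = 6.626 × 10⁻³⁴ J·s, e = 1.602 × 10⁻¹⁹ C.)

KE = 4.02 eV = 6.440 × 10⁻¹⁹ J.
p = √(2mKE) = √(2 × 9.109 × 10⁻³¹ × 6.440 × 10⁻¹⁹) = 1.083 × 10⁻²⁴ kg·m/s.
λ = h/p = 6.626 × 10⁻³⁴ / 1.083 × 10⁻²⁴ = 6.12 × 10⁻¹⁰ m = 612 pm.

λ = 612 pm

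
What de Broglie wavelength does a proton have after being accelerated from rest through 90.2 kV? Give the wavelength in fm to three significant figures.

λ = 95.3 fm

KE = eV = 1.602 × 10⁻¹⁹ × 9.020 × 10⁴ = 1.445 × 10⁻¹⁴ J.
p = √(2mKE) = √(2 × 1.673 × 10⁻²⁷ × 1.445 × 10⁻¹⁴) = 6.953 × 10⁻²¹ kg·m/s.
λ = h/p = 6.626 × 10⁻³⁴ / 6.953 × 10⁻²¹ = 9.53 × 10⁻¹⁴ m = 95.3 fm.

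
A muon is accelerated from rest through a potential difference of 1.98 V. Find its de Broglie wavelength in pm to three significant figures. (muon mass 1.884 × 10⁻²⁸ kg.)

KE = eV = 1.602 × 10⁻¹⁹ × 1.980 = 3.172 × 10⁻¹⁹ J.
p = √(2mKE) = √(2 × 1.884 × 10⁻²⁸ × 3.172 × 10⁻¹⁹) = 1.093 × 10⁻²³ kg·m/s.
λ = h/p = 6.626 × 10⁻³⁴ / 1.093 × 10⁻²³ = 6.06 × 10⁻¹¹ m = 60.6 pm.

λ = 60.6 pm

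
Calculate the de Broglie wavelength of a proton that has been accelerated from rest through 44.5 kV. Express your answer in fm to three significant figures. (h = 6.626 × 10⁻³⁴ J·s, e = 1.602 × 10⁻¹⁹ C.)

λ = 136 fm

KE = eV = 1.602 × 10⁻¹⁹ × 4.450 × 10⁴ = 7.129 × 10⁻¹⁵ J.
p = √(2mKE) = √(2 × 1.673 × 10⁻²⁷ × 7.129 × 10⁻¹⁵) = 4.884 × 10⁻²¹ kg·m/s.
λ = h/p = 6.626 × 10⁻³⁴ / 4.884 × 10⁻²¹ = 1.36 × 10⁻¹³ m = 136 fm.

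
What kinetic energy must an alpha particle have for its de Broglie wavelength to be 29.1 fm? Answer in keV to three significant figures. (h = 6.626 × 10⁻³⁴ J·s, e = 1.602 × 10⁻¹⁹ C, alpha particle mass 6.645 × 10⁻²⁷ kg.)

KE = 244 keV

p = h/λ = 6.626 × 10⁻³⁴ / 2.910 × 10⁻¹⁴ = 2.277 × 10⁻²⁰ kg·m/s.
KE = p²/(2m) = (2.277 × 10⁻²⁰)² / (2 × 6.645 × 10⁻²⁷) = 3.901 × 10⁻¹⁴ J = 244 keV.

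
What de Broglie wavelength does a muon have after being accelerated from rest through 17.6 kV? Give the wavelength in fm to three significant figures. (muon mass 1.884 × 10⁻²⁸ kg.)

λ = 643 fm

KE = eV = 1.602 × 10⁻¹⁹ × 1.760 × 10⁴ = 2.820 × 10⁻¹⁵ J.
p = √(2mKE) = √(2 × 1.884 × 10⁻²⁸ × 2.820 × 10⁻¹⁵) = 1.031 × 10⁻²¹ kg·m/s.
λ = h/p = 6.626 × 10⁻³⁴ / 1.031 × 10⁻²¹ = 6.43 × 10⁻¹³ m = 643 fm.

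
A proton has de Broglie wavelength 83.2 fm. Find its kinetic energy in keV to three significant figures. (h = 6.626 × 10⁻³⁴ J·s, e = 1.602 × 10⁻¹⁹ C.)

p = h/λ = 6.626 × 10⁻³⁴ / 8.320 × 10⁻¹⁴ = 7.964 × 10⁻²¹ kg·m/s.
KE = p²/(2m) = (7.964 × 10⁻²¹)² / (2 × 1.673 × 10⁻²⁷) = 1.896 × 10⁻¹⁴ J = 118 keV.

KE = 118 keV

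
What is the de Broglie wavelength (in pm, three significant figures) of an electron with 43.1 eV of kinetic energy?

λ = 187 pm

KE = 43.1 eV = 6.905 × 10⁻¹⁸ J.
p = √(2mKE) = √(2 × 9.109 × 10⁻³¹ × 6.905 × 10⁻¹⁸) = 3.547 × 10⁻²⁴ kg·m/s.
λ = h/p = 6.626 × 10⁻³⁴ / 3.547 × 10⁻²⁴ = 1.87 × 10⁻¹⁰ m = 187 pm.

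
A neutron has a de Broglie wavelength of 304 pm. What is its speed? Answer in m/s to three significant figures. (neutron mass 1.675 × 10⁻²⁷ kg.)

v = 1300 m/s

p = h/λ = 6.626 × 10⁻³⁴ / 3.040 × 10⁻¹⁰ = 2.180 × 10⁻²⁴ kg·m/s.
v = p/m = 2.180 × 10⁻²⁴ / 1.675 × 10⁻²⁷ = 1.30 × 10³ m/s = 1300 m/s.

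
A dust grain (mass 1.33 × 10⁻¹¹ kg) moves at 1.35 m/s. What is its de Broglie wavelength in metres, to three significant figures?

p = mv = 1.33 × 10⁻¹¹ × 1.35 = 1.796 × 10⁻¹¹ kg·m/s.
λ = h/p = 6.626 × 10⁻³⁴ / 1.796 × 10⁻¹¹ = 3.69 × 10⁻²³ m.

λ = 3.69 × 10⁻²³ m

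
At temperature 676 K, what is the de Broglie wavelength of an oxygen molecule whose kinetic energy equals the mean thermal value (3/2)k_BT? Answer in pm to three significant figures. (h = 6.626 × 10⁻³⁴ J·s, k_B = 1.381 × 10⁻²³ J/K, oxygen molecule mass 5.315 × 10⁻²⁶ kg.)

KE = (3/2)k_BT = 1.5 × 1.381 × 10⁻²³ × 676 = 1.400 × 10⁻²⁰ J.
p = √(2mKE) = √(2 × 5.315 × 10⁻²⁶ × 1.400 × 10⁻²⁰) = 3.858 × 10⁻²³ kg·m/s.
λ = h/p = 1.72 × 10⁻¹¹ m = 17.2 pm.

λ = 17.2 pm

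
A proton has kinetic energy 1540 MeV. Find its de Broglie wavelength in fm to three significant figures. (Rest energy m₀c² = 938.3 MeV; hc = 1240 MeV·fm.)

Total energy E = KE + m₀c² = 1540 + 938.3 = 2478.3 MeV.
(pc)² = E² − (m₀c²)² = (2478.3)² − (938.3)² = 5.262 × 10⁶ MeV², so pc = 2294 MeV.
λ = hc/(pc) = 1240 MeV·fm / 2294 MeV = 0.541 fm.

λ = 0.541 fm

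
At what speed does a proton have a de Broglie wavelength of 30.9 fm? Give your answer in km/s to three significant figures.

p = h/λ = 6.626 × 10⁻³⁴ / 3.090 × 10⁻¹⁴ = 2.144 × 10⁻²⁰ kg·m/s.
v = p/m = 2.144 × 10⁻²⁰ / 1.673 × 10⁻²⁷ = 1.28 × 10⁷ m/s = 1.28 × 10⁴ km/s.

v = 1.28 × 10⁴ km/s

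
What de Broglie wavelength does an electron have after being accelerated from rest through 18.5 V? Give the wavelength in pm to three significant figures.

λ = 285 pm

KE = eV = 1.602 × 10⁻¹⁹ × 18.50 = 2.964 × 10⁻¹⁸ J.
p = √(2mKE) = √(2 × 9.109 × 10⁻³¹ × 2.964 × 10⁻¹⁸) = 2.324 × 10⁻²⁴ kg·m/s.
λ = h/p = 6.626 × 10⁻³⁴ / 2.324 × 10⁻²⁴ = 2.85 × 10⁻¹⁰ m = 285 pm.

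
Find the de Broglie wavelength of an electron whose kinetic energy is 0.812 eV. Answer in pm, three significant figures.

KE = 0.812 eV = 1.301 × 10⁻¹⁹ J.
p = √(2mKE) = √(2 × 9.109 × 10⁻³¹ × 1.301 × 10⁻¹⁹) = 4.868 × 10⁻²⁵ kg·m/s.
λ = h/p = 6.626 × 10⁻³⁴ / 4.868 × 10⁻²⁵ = 1.36 × 10⁻⁹ m = 1360 pm.

λ = 1360 pm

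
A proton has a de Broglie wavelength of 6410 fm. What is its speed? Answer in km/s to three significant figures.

p = h/λ = 6.626 × 10⁻³⁴ / 6.410 × 10⁻¹² = 1.034 × 10⁻²² kg·m/s.
v = p/m = 1.034 × 10⁻²² / 1.673 × 10⁻²⁷ = 6.18 × 10⁴ m/s = 61.8 km/s.

v = 61.8 km/s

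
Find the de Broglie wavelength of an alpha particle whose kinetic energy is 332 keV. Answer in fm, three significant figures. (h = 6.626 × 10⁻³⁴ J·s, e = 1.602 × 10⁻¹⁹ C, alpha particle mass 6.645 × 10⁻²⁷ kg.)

KE = 332 keV = 5.319 × 10⁻¹⁴ J.
p = √(2mKE) = √(2 × 6.645 × 10⁻²⁷ × 5.319 × 10⁻¹⁴) = 2.659 × 10⁻²⁰ kg·m/s.
λ = h/p = 6.626 × 10⁻³⁴ / 2.659 × 10⁻²⁰ = 2.49 × 10⁻¹⁴ m = 24.9 fm.

λ = 24.9 fm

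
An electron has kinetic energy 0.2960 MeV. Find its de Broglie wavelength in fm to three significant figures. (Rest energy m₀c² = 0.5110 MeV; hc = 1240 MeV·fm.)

Total energy E = KE + m₀c² = 0.2960 + 0.5110 = 0.8070 MeV.
(pc)² = E² − (m₀c²)² = (0.8070)² − (0.5110)² = 0.3901 MeV², so pc = 0.6246 MeV.
λ = hc/(pc) = 1240 MeV·fm / 0.6246 MeV = 1990 fm.

λ = 1990 fm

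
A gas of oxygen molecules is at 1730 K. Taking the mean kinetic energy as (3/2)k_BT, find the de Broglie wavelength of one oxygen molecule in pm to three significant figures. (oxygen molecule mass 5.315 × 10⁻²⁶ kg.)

λ = 10.7 pm

KE = (3/2)k_BT = 1.5 × 1.381 × 10⁻²³ × 1730 = 3.584 × 10⁻²⁰ J.
p = √(2mKE) = √(2 × 5.315 × 10⁻²⁶ × 3.584 × 10⁻²⁰) = 6.172 × 10⁻²³ kg·m/s.
λ = h/p = 1.07 × 10⁻¹¹ m = 10.7 pm.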